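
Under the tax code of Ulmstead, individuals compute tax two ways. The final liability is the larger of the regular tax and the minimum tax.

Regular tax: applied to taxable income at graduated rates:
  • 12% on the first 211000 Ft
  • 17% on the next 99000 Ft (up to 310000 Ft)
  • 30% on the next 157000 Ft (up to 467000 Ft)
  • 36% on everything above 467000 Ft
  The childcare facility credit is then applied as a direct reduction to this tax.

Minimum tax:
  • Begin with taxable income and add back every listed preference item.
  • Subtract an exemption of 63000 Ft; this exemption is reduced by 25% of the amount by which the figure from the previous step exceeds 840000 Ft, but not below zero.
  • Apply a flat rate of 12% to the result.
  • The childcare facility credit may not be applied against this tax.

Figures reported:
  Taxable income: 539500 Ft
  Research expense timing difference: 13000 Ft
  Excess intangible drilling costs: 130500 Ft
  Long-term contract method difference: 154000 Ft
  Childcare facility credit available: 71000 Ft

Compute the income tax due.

92880 Ft

Minimum tax:
  Adjusted income: 539500 Ft + 13000 Ft + 130500 Ft + 154000 Ft = 837000 Ft
  Exemption: 837000 Ft ≤ 840000 Ft, so full 63000 Ft applies
  Base: 837000 Ft − 63000 Ft = 774000 Ft
  774000 Ft × 12% = 92880 Ft

Regular tax:
  211000 Ft × 12% = 25320 Ft
  99000 Ft × 17% = 16830 Ft
  157000 Ft × 30% = 47100 Ft
  72500 Ft × 36% = 26100 Ft
  → 115350 Ft
  Less childcare facility credit 71000 Ft → 44350 Ft

92880 Ft > 44350 Ft, so the minimum tax is the binding amount.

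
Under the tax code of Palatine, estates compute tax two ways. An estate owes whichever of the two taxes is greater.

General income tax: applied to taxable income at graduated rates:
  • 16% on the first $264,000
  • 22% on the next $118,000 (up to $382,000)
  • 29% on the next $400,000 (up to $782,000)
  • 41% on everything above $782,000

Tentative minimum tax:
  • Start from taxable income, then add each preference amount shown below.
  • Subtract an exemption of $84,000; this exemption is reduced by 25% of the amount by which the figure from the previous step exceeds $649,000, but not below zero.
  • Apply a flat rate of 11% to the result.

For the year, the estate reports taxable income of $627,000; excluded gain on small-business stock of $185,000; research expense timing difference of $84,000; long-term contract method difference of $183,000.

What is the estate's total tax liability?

$139,250

Tentative minimum tax:
  Adjusted income: $627,000 + $185,000 + $84,000 + $183,000 = $1,079,000
  Exemption: 25% × ($1,079,000 − $649,000) = $107,500 ≥ $84,000, so the exemption is fully phased out
  Base: $1,079,000 − $0 = $1,079,000
  $1,079,000 × 11% = $118,690

General income tax:
  $264,000 × 16% = $42,240
  $118,000 × 22% = $25,960
  $245,000 × 29% = $71,050
  → $139,250

$139,250 > $118,690, so the general income tax governs.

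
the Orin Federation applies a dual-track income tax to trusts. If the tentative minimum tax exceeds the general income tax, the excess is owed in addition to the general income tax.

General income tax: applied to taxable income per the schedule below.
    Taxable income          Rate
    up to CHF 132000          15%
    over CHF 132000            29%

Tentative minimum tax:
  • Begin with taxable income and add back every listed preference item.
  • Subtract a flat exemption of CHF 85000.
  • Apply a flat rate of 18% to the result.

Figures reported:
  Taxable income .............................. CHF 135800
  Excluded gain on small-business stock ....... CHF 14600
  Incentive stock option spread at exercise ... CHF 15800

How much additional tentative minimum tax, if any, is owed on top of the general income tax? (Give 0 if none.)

Tentative minimum tax:
  Adjusted income: CHF 135800 + CHF 14600 + CHF 15800 = CHF 166200
  Less exemption CHF 85000 → base CHF 81200
  CHF 81200 × 18% = CHF 14616

General income tax:
  CHF 132000 × 15% = CHF 19800
  CHF 3800 × 29% = CHF 1102
  → CHF 20902

CHF 14616 ≤ CHF 20902, so no add-on is due.

CHF 0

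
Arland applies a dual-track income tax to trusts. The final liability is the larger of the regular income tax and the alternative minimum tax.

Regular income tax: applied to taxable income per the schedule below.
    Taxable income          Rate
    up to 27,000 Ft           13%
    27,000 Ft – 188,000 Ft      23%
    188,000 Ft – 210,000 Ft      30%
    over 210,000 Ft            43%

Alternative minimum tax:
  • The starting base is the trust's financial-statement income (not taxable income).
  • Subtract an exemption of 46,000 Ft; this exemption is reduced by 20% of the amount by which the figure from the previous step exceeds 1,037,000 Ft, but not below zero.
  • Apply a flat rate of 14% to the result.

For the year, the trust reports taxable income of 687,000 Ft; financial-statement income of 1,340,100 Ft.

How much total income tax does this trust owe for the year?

252,250 Ft

Regular income tax:
  27,000 Ft × 13% = 3,510 Ft
  161,000 Ft × 23% = 37,030 Ft
  22,000 Ft × 30% = 6,600 Ft
  477,000 Ft × 43% = 205,110 Ft
  → 252,250 Ft

Alternative minimum tax:
  Base (financial-statement income): 1,340,100 Ft
  Exemption: 20% × (1,340,100 Ft − 1,037,000 Ft) = 60,620 Ft ≥ 46,000 Ft, so the exemption is fully phased out
  Base: 1,340,100 Ft − 0 Ft = 1,340,100 Ft
  1,340,100 Ft × 14% = 187,614 Ft

252,250 Ft > 187,614 Ft, so the regular income tax governs.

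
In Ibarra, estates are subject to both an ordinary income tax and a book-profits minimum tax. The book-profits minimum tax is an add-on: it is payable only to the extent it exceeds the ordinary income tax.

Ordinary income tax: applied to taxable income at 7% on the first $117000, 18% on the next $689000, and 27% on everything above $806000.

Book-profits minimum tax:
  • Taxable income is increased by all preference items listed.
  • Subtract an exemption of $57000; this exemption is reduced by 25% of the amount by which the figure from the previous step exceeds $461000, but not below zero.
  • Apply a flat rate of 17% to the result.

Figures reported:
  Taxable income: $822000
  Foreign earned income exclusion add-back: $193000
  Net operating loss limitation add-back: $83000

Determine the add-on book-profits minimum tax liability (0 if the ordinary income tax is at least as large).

$50130

Book-profits minimum tax:
  Adjusted income: $822000 + $193000 + $83000 = $1098000
  Exemption: 25% × ($1098000 − $461000) = $159250 ≥ $57000, so the exemption is fully phased out
  Base: $1098000 − $0 = $1098000
  $1098000 × 17% = $186660

Ordinary income tax:
  $117000 × 7% = $8190
  $689000 × 18% = $124020
  $16000 × 27% = $4320
  → $136530

Excess of book-profits minimum tax over ordinary income tax: $186660 − $136530 = $50130.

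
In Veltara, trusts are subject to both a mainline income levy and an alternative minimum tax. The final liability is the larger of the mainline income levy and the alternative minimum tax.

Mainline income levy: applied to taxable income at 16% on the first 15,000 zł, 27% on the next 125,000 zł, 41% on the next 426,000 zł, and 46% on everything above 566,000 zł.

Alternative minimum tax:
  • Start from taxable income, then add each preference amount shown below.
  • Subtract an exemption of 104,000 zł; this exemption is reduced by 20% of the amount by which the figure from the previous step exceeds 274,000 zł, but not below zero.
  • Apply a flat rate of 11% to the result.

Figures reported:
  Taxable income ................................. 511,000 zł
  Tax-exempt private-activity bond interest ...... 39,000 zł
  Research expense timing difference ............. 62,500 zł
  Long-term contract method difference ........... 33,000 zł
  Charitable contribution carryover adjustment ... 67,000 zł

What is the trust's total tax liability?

Alternative minimum tax:
  Adjusted income: 511,000 zł + 39,000 zł + 62,500 zł + 33,000 zł + 67,000 zł = 712,500 zł
  Exemption: 104,000 zł − 20% × (712,500 zł − 274,000 zł) = 104,000 zł − 87,700 zł = 16,300 zł
  Base: 712,500 zł − 16,300 zł = 696,200 zł
  696,200 zł × 11% = 76,582 zł

Mainline income levy:
  15,000 zł × 16% = 2,400 zł
  125,000 zł × 27% = 33,750 zł
  371,000 zł × 41% = 152,110 zł
  → 188,260 zł

188,260 zł > 76,582 zł, so the mainline income levy governs.

188,260 zł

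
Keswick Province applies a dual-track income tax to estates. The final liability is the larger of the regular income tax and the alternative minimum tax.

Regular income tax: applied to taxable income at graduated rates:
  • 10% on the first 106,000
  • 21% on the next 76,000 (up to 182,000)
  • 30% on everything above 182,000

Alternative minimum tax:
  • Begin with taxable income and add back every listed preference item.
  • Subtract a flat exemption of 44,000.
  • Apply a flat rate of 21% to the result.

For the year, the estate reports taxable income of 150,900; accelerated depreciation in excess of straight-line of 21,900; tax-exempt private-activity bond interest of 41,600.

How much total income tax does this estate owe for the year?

Regular income tax:
  106,000 × 10% = 10,600
  44,900 × 21% = 9,429
  → 20,029

Alternative minimum tax:
  Adjusted income: 150,900 + 21,900 + 41,600 = 214,400
  Less exemption 44,000 → base 170,400
  170,400 × 21% = 35,784

35,784 > 20,029, so the alternative minimum tax is the binding amount.

35,784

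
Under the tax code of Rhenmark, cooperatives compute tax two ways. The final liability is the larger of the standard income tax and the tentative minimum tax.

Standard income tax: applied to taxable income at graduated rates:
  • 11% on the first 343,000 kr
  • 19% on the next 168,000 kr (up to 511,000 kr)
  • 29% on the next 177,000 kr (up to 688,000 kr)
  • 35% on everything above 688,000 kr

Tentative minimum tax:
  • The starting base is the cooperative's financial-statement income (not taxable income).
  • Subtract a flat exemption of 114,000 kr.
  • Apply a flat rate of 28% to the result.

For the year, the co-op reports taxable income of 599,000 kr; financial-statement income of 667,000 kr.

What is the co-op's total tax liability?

Standard income tax:
  343,000 kr × 11% = 37,730 kr
  168,000 kr × 19% = 31,920 kr
  88,000 kr × 29% = 25,520 kr
  → 95,170 kr

Tentative minimum tax:
  Base (financial-statement income): 667,000 kr
  Less exemption 114,000 kr → base 553,000 kr
  553,000 kr × 28% = 154,840 kr

154,840 kr > 95,170 kr, so the tentative minimum tax is the binding amount.

154,840 kr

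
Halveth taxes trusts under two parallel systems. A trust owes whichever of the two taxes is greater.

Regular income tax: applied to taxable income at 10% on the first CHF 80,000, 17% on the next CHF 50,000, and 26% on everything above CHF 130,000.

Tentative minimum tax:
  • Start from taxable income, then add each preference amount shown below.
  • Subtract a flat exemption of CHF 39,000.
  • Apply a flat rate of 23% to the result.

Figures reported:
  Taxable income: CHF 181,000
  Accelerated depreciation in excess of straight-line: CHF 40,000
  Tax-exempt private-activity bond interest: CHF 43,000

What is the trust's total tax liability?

Regular income tax:
  CHF 80,000 × 10% = CHF 8,000
  CHF 50,000 × 17% = CHF 8,500
  CHF 51,000 × 26% = CHF 13,260
  → CHF 29,760

Tentative minimum tax:
  Adjusted income: CHF 181,000 + CHF 40,000 + CHF 43,000 = CHF 264,000
  Less exemption CHF 39,000 → base CHF 225,000
  CHF 225,000 × 23% = CHF 51,750

CHF 51,750 > CHF 29,760, so the tentative minimum tax is the binding amount.

CHF 51,750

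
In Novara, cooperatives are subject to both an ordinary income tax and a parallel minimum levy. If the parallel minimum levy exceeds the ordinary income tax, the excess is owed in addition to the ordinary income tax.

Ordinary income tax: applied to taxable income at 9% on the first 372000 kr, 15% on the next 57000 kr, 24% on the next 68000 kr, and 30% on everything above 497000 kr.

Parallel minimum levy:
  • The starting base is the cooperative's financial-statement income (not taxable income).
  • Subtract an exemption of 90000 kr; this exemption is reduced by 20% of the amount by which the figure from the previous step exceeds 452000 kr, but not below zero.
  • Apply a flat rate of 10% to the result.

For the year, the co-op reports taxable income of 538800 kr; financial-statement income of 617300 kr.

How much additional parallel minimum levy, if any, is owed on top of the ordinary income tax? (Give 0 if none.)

0 kr

Parallel minimum levy:
  Base (financial-statement income): 617300 kr
  Exemption: 90000 kr − 20% × (617300 kr − 452000 kr) = 90000 kr − 33060 kr = 56940 kr
  Base: 617300 kr − 56940 kr = 560360 kr
  560360 kr × 10% = 56036 kr

Ordinary income tax:
  372000 kr × 9% = 33480 kr
  57000 kr × 15% = 8550 kr
  68000 kr × 24% = 16320 kr
  41800 kr × 30% = 12540 kr
  → 70890 kr

56036 kr ≤ 70890 kr, so no add-on is due.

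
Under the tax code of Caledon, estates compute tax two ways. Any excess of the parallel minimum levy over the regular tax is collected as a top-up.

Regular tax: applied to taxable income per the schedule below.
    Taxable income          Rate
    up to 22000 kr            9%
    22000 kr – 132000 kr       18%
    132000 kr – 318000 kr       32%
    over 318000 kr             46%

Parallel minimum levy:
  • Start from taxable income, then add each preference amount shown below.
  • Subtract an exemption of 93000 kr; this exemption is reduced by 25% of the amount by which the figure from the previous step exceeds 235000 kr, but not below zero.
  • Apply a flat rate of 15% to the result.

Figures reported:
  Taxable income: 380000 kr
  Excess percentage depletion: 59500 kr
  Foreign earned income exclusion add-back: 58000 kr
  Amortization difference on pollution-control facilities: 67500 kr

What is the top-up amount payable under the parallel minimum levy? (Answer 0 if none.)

Parallel minimum levy:
  Adjusted income: 380000 kr + 59500 kr + 58000 kr + 67500 kr = 565000 kr
  Exemption: 93000 kr − 25% × (565000 kr − 235000 kr) = 93000 kr − 82500 kr = 10500 kr
  Base: 565000 kr − 10500 kr = 554500 kr
  554500 kr × 15% = 83175 kr

Regular tax:
  22000 kr × 9% = 1980 kr
  110000 kr × 18% = 19800 kr
  186000 kr × 32% = 59520 kr
  62000 kr × 46% = 28520 kr
  → 109820 kr

83175 kr ≤ 109820 kr, so no add-on is due.

0 kr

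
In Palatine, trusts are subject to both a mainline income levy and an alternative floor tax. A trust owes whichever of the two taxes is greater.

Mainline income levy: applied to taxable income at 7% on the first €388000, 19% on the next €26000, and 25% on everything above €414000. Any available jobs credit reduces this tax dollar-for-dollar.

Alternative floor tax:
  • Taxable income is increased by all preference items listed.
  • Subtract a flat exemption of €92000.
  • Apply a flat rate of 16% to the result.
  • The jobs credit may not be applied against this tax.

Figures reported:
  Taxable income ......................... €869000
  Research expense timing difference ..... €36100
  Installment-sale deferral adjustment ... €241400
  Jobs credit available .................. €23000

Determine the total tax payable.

Alternative floor tax:
  Adjusted income: €869000 + €36100 + €241400 = €1146500
  Less exemption €92000 → base €1054500
  €1054500 × 16% = €168720

Mainline income levy:
  €388000 × 7% = €27160
  €26000 × 19% = €4940
  €455000 × 25% = €113750
  → €145850
  Less jobs credit €23000 → €122850

€168720 > €122850, so the alternative floor tax is the binding amount.

€168720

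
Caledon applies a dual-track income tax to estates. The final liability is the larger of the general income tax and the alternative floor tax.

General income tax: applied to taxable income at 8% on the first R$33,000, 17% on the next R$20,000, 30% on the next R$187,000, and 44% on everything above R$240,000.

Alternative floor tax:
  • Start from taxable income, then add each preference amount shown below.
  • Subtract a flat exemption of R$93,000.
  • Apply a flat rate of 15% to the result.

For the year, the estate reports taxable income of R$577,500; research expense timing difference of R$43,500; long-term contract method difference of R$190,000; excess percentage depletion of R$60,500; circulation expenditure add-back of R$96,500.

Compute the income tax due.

General income tax:
  R$33,000 × 8% = R$2,640
  R$20,000 × 17% = R$3,400
  R$187,000 × 30% = R$56,100
  R$337,500 × 44% = R$148,500
  → R$210,640

Alternative floor tax:
  Adjusted income: R$577,500 + R$43,500 + R$190,000 + R$60,500 + R$96,500 = R$968,000
  Less exemption R$93,000 → base R$875,000
  R$875,000 × 15% = R$131,250

R$210,640 > R$131,250, so the general income tax governs.

R$210,640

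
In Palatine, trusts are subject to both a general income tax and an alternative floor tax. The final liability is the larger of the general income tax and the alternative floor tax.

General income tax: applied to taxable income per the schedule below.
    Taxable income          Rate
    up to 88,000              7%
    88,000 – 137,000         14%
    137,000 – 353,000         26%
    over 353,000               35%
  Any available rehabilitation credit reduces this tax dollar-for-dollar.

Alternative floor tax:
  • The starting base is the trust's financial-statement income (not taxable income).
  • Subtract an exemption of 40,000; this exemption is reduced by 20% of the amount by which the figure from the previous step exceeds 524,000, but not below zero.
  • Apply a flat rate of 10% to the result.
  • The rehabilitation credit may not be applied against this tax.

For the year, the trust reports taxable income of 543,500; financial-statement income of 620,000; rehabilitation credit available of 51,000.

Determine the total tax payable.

84,855

General income tax:
  88,000 × 7% = 6,160
  49,000 × 14% = 6,860
  216,000 × 26% = 56,160
  190,500 × 35% = 66,675
  → 135,855
  Less rehabilitation credit 51,000 → 84,855

Alternative floor tax:
  Base (financial-statement income): 620,000
  Exemption: 40,000 − 20% × (620,000 − 524,000) = 40,000 − 19,200 = 20,800
  Base: 620,000 − 20,800 = 599,200
  599,200 × 10% = 59,920

84,855 > 59,920, so the general income tax governs.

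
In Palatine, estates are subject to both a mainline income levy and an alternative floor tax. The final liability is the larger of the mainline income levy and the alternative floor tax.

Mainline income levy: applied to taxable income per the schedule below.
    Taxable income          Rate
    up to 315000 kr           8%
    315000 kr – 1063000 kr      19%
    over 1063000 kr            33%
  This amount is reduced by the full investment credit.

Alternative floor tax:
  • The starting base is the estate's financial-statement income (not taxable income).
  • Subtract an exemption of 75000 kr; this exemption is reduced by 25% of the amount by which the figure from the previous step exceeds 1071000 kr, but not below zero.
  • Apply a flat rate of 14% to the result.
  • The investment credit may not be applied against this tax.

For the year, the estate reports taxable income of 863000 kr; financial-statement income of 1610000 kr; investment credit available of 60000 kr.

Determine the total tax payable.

Alternative floor tax:
  Base (financial-statement income): 1610000 kr
  Exemption: 25% × (1610000 kr − 1071000 kr) = 134750 kr ≥ 75000 kr, so the exemption is fully phased out
  Base: 1610000 kr − 0 kr = 1610000 kr
  1610000 kr × 14% = 225400 kr

Mainline income levy:
  315000 kr × 8% = 25200 kr
  548000 kr × 19% = 104120 kr
  → 129320 kr
  Less investment credit 60000 kr → 69320 kr

225400 kr > 69320 kr, so the alternative floor tax is the binding amount.

225400 kr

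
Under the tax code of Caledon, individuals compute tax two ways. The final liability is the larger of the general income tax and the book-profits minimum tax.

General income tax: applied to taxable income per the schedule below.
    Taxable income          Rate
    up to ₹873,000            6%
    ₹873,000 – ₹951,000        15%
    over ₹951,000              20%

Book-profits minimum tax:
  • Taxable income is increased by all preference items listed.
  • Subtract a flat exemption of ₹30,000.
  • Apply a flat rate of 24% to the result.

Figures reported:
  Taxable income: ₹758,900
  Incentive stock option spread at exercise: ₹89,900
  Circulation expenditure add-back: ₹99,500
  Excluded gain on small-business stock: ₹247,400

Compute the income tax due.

Book-profits minimum tax:
  Adjusted income: ₹758,900 + ₹89,900 + ₹99,500 + ₹247,400 = ₹1,195,700
  Less exemption ₹30,000 → base ₹1,165,700
  ₹1,165,700 × 24% = ₹279,768

General income tax:
  ₹758,900 × 6% = ₹45,534

₹279,768 > ₹45,534, so the book-profits minimum tax is the binding amount.

₹279,768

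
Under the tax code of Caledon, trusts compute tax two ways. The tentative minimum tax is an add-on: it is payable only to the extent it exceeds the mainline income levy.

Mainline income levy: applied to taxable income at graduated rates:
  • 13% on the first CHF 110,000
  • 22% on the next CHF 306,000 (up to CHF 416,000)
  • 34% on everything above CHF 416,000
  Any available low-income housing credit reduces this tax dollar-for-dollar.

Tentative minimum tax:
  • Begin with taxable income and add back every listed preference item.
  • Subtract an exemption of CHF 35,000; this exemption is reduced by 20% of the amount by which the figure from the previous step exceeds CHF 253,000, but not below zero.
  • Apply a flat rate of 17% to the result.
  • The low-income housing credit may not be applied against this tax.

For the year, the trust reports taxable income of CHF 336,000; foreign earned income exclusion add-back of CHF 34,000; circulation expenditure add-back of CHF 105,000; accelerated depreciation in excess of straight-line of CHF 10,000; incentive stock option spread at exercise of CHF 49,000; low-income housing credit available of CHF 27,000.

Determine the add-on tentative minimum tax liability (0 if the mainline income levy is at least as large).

Tentative minimum tax:
  Adjusted income: CHF 336,000 + CHF 34,000 + CHF 105,000 + CHF 10,000 + CHF 49,000 = CHF 534,000
  Exemption: 20% × (CHF 534,000 − CHF 253,000) = CHF 56,200 ≥ CHF 35,000, so the exemption is fully phased out
  Base: CHF 534,000 − CHF 0 = CHF 534,000
  CHF 534,000 × 17% = CHF 90,780

Mainline income levy:
  CHF 110,000 × 13% = CHF 14,300
  CHF 226,000 × 22% = CHF 49,720
  → CHF 64,020
  Less low-income housing credit CHF 27,000 → CHF 37,020

Excess of tentative minimum tax over mainline income levy: CHF 90,780 − CHF 37,020 = CHF 53,760.

CHF 53,760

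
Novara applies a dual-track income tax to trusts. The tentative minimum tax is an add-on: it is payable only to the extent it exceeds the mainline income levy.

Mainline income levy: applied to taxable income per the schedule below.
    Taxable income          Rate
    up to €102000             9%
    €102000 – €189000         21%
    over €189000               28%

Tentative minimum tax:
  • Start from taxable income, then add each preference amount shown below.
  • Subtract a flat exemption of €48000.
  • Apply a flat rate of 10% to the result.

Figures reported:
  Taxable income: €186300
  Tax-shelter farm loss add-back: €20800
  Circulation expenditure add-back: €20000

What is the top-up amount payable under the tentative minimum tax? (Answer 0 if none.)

Mainline income levy:
  €102000 × 9% = €9180
  €84300 × 21% = €17703
  → €26883

Tentative minimum tax:
  Adjusted income: €186300 + €20800 + €20000 = €227100
  Less exemption €48000 → base €179100
  €179100 × 10% = €17910

€17910 ≤ €26883, so no add-on is due.

€0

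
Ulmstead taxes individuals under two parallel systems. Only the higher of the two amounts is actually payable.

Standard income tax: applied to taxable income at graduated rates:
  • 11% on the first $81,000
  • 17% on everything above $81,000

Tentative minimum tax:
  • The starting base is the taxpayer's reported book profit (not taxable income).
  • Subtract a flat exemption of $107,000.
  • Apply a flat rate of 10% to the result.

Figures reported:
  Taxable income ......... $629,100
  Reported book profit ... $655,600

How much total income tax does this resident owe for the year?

$102,087

Standard income tax:
  $81,000 × 11% = $8,910
  $548,100 × 17% = $93,177
  → $102,087

Tentative minimum tax:
  Base (reported book profit): $655,600
  Less exemption $107,000 → base $548,600
  $548,600 × 10% = $54,860

$102,087 > $54,860, so the standard income tax governs.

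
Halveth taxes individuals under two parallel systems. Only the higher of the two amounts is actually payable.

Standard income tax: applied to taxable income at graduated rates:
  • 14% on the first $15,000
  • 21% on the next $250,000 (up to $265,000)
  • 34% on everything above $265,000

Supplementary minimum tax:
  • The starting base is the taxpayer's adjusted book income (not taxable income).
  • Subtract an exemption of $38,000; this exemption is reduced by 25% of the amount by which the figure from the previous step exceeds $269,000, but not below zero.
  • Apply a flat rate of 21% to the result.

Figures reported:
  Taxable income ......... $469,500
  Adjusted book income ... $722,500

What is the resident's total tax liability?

Supplementary minimum tax:
  Base (adjusted book income): $722,500
  Exemption: 25% × ($722,500 − $269,000) = $113,375 ≥ $38,000, so the exemption is fully phased out
  Base: $722,500 − $0 = $722,500
  $722,500 × 21% = $151,725

Standard income tax:
  $15,000 × 14% = $2,100
  $250,000 × 21% = $52,500
  $204,500 × 34% = $69,530
  → $124,130

$151,725 > $124,130, so the supplementary minimum tax is the binding amount.

$151,725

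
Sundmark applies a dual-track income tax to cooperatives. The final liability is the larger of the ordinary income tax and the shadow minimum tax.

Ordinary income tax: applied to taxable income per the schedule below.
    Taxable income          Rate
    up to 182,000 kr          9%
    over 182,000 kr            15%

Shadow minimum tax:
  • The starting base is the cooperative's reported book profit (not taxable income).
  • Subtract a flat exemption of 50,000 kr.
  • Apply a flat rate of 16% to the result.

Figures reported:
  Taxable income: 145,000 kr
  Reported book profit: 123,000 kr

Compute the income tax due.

13,050 kr

Shadow minimum tax:
  Base (reported book profit): 123,000 kr
  Less exemption 50,000 kr → base 73,000 kr
  73,000 kr × 16% = 11,680 kr

Ordinary income tax:
  145,000 kr × 9% = 13,050 kr

13,050 kr > 11,680 kr, so the ordinary income tax governs.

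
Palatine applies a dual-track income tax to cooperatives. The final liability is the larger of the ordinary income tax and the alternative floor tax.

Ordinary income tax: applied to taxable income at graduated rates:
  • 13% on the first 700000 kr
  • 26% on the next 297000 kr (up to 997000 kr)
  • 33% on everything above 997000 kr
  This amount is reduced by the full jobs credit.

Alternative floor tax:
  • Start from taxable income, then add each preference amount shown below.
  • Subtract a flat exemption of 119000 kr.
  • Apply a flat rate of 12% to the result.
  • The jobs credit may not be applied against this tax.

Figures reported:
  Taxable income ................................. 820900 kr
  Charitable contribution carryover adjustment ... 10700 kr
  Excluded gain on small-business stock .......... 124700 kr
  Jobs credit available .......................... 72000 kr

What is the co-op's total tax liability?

100476 kr

Alternative floor tax:
  Adjusted income: 820900 kr + 10700 kr + 124700 kr = 956300 kr
  Less exemption 119000 kr → base 837300 kr
  837300 kr × 12% = 100476 kr

Ordinary income tax:
  700000 kr × 13% = 91000 kr
  120900 kr × 26% = 31434 kr
  → 122434 kr
  Less jobs credit 72000 kr → 50434 kr

100476 kr > 50434 kr, so the alternative floor tax is the binding amount.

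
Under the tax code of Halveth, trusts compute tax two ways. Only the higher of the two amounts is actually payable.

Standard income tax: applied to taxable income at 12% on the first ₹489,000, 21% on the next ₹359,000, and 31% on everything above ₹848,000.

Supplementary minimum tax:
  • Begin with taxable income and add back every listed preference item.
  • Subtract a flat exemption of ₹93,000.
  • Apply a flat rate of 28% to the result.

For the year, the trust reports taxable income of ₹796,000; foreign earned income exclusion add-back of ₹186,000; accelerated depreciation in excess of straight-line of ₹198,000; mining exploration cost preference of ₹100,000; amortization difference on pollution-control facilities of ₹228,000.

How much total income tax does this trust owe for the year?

₹396,200

Supplementary minimum tax:
  Adjusted income: ₹796,000 + ₹186,000 + ₹198,000 + ₹100,000 + ₹228,000 = ₹1,508,000
  Less exemption ₹93,000 → base ₹1,415,000
  ₹1,415,000 × 28% = ₹396,200

Standard income tax:
  ₹489,000 × 12% = ₹58,680
  ₹307,000 × 21% = ₹64,470
  → ₹123,150

₹396,200 > ₹123,150, so the supplementary minimum tax is the binding amount.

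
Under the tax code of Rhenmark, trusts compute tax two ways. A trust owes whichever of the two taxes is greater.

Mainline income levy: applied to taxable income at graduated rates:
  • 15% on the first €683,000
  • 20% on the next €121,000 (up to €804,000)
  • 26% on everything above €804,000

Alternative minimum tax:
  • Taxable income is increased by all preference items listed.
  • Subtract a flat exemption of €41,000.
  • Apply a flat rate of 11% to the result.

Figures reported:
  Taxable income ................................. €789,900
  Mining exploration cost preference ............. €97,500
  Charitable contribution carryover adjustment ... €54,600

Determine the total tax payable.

€123,830

Alternative minimum tax:
  Adjusted income: €789,900 + €97,500 + €54,600 = €942,000
  Less exemption €41,000 → base €901,000
  €901,000 × 11% = €99,110

Mainline income levy:
  €683,000 × 15% = €102,450
  €106,900 × 20% = €21,380
  → €123,830

€123,830 > €99,110, so the mainline income levy governs.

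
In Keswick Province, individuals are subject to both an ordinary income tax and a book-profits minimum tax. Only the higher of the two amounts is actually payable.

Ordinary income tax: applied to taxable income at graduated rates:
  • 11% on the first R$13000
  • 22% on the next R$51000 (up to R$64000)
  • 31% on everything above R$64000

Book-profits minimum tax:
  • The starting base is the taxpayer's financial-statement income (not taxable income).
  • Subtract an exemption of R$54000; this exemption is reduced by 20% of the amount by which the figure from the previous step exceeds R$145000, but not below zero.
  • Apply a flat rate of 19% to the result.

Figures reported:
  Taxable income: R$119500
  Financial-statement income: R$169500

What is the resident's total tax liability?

R$29855

Ordinary income tax:
  R$13000 × 11% = R$1430
  R$51000 × 22% = R$11220
  R$55500 × 31% = R$17205
  → R$29855

Book-profits minimum tax:
  Base (financial-statement income): R$169500
  Exemption: R$54000 − 20% × (R$169500 − R$145000) = R$54000 − R$4900 = R$49100
  Base: R$169500 − R$49100 = R$120400
  R$120400 × 19% = R$22876

R$29855 > R$22876, so the ordinary income tax governs.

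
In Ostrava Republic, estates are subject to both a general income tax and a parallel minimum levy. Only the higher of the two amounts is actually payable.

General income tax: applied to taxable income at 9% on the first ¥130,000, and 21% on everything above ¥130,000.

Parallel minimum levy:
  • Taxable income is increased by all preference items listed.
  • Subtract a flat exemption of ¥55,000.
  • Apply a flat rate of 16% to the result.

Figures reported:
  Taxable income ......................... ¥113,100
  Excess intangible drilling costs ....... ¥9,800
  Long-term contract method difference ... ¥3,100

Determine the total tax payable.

Parallel minimum levy:
  Adjusted income: ¥113,100 + ¥9,800 + ¥3,100 = ¥126,000
  Less exemption ¥55,000 → base ¥71,000
  ¥71,000 × 16% = ¥11,360

General income tax:
  ¥113,100 × 9% = ¥10,179

¥11,360 > ¥10,179, so the parallel minimum levy is the binding amount.

¥11,360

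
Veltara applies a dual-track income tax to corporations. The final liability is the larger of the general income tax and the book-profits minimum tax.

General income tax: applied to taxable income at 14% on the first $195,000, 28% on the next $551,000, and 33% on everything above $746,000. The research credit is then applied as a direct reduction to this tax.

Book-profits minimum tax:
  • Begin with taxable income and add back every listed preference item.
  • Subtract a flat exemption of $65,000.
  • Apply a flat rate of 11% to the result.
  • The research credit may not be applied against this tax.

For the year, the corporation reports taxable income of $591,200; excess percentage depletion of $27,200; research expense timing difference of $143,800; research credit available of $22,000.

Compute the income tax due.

General income tax:
  $195,000 × 14% = $27,300
  $396,200 × 28% = $110,936
  → $138,236
  Less research credit $22,000 → $116,236

Book-profits minimum tax:
  Adjusted income: $591,200 + $27,200 + $143,800 = $762,200
  Less exemption $65,000 → base $697,200
  $697,200 × 11% = $76,692

$116,236 > $76,692, so the general income tax governs.

$116,236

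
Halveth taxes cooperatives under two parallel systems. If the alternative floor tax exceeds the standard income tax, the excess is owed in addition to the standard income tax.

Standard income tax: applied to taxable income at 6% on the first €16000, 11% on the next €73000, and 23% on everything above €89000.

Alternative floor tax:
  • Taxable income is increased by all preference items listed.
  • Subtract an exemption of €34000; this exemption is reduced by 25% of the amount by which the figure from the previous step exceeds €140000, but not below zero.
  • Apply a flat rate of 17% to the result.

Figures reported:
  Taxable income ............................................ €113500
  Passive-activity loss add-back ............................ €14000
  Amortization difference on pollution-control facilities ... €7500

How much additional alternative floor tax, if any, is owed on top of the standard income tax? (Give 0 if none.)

Alternative floor tax:
  Adjusted income: €113500 + €14000 + €7500 = €135000
  Exemption: €135000 ≤ €140000, so full €34000 applies
  Base: €135000 − €34000 = €101000
  €101000 × 17% = €17170

Standard income tax:
  €16000 × 6% = €960
  €73000 × 11% = €8030
  €24500 × 23% = €5635
  → €14625

Excess of alternative floor tax over standard income tax: €17170 − €14625 = €2545.

€2545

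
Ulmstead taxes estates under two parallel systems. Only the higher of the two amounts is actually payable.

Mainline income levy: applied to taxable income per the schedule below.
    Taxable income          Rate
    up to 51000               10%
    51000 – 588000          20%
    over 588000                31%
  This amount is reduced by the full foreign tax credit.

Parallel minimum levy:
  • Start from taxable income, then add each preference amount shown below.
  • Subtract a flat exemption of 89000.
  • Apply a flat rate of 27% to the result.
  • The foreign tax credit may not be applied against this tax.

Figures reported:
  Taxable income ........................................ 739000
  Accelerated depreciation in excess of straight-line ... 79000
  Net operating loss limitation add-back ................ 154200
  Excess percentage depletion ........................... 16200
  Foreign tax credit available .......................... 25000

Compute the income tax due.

242838

Parallel minimum levy:
  Adjusted income: 739000 + 79000 + 154200 + 16200 = 988400
  Less exemption 89000 → base 899400
  899400 × 27% = 242838

Mainline income levy:
  51000 × 10% = 5100
  537000 × 20% = 107400
  151000 × 31% = 46810
  → 159310
  Less foreign tax credit 25000 → 134310

242838 > 134310, so the parallel minimum levy is the binding amount.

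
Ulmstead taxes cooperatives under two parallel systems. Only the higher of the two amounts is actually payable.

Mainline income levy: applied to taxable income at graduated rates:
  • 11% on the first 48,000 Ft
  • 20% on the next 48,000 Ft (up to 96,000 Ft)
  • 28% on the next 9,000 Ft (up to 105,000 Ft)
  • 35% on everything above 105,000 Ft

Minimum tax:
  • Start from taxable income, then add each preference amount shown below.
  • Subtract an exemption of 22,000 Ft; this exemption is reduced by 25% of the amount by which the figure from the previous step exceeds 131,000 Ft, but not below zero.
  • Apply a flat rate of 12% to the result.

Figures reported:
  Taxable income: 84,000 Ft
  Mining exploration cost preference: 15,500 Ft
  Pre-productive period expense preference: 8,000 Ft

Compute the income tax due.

Mainline income levy:
  48,000 Ft × 11% = 5,280 Ft
  36,000 Ft × 20% = 7,200 Ft
  → 12,480 Ft

Minimum tax:
  Adjusted income: 84,000 Ft + 15,500 Ft + 8,000 Ft = 107,500 Ft
  Exemption: 107,500 Ft ≤ 131,000 Ft, so full 22,000 Ft applies
  Base: 107,500 Ft − 22,000 Ft = 85,500 Ft
  85,500 Ft × 12% = 10,260 Ft

12,480 Ft > 10,260 Ft, so the mainline income levy governs.

12,480 Ft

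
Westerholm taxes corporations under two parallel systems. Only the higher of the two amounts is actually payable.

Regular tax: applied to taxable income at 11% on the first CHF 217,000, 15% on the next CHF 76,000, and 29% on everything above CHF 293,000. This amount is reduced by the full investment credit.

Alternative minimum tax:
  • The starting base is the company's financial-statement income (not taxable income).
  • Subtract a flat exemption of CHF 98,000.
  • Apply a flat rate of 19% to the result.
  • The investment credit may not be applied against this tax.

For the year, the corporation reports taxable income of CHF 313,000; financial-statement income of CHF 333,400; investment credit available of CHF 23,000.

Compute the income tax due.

CHF 44,726

Alternative minimum tax:
  Base (financial-statement income): CHF 333,400
  Less exemption CHF 98,000 → base CHF 235,400
  CHF 235,400 × 19% = CHF 44,726

Regular tax:
  CHF 217,000 × 11% = CHF 23,870
  CHF 76,000 × 15% = CHF 11,400
  CHF 20,000 × 29% = CHF 5,800
  → CHF 41,070
  Less investment credit CHF 23,000 → CHF 18,070

CHF 44,726 > CHF 18,070, so the alternative minimum tax is the binding amount.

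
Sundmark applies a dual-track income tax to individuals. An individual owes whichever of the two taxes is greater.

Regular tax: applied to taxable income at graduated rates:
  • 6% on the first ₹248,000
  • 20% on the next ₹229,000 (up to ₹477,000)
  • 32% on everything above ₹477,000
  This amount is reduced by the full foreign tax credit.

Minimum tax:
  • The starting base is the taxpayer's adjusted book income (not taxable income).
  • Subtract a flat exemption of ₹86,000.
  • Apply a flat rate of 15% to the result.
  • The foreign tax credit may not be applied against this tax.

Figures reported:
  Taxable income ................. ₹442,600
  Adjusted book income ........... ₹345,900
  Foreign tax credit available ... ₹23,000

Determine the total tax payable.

₹38,985

Regular tax:
  ₹248,000 × 6% = ₹14,880
  ₹194,600 × 20% = ₹38,920
  → ₹53,800
  Less foreign tax credit ₹23,000 → ₹30,800

Minimum tax:
  Base (adjusted book income): ₹345,900
  Less exemption ₹86,000 → base ₹259,900
  ₹259,900 × 15% = ₹38,985

₹38,985 > ₹30,800, so the minimum tax is the binding amount.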